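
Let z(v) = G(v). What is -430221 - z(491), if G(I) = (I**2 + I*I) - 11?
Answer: -912372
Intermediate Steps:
G(I) = -11 + 2*I**2 (G(I) = (I**2 + I**2) - 11 = 2*I**2 - 11 = -11 + 2*I**2)
z(v) = -11 + 2*v**2
-430221 - z(491) = -430221 - (-11 + 2*491**2) = -430221 - (-11 + 2*241081) = -430221 - (-11 + 482162) = -430221 - 1*482151 = -430221 - 482151 = -912372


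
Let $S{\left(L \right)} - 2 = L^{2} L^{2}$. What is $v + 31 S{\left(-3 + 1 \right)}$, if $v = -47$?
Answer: $511$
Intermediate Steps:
$S{\left(L \right)} = 2 + L^{4}$ ($S{\left(L \right)} = 2 + L^{2} L^{2} = 2 + L^{4}$)
$v + 31 S{\left(-3 + 1 \right)} = -47 + 31 \left(2 + \left(-3 + 1\right)^{4}\right) = -47 + 31 \left(2 + \left(-2\right)^{4}\right) = -47 + 31 \left(2 + 16\right) = -47 + 31 \cdot 18 = -47 + 558 = 511$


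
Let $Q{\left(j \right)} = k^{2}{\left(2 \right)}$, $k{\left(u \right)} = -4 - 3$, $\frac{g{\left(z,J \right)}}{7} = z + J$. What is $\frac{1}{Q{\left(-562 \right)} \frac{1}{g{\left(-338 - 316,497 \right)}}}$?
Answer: $- \frac{157}{7} \approx -22.429$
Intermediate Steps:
$g{\left(z,J \right)} = 7 J + 7 z$ ($g{\left(z,J \right)} = 7 \left(z + J\right) = 7 \left(J + z\right) = 7 J + 7 z$)
$k{\left(u \right)} = -7$
$Q{\left(j \right)} = 49$ ($Q{\left(j \right)} = \left(-7\right)^{2} = 49$)
$\frac{1}{Q{\left(-562 \right)} \frac{1}{g{\left(-338 - 316,497 \right)}}} = \frac{1}{49 \frac{1}{7 \cdot 497 + 7 \left(-338 - 316\right)}} = \frac{1}{49 \frac{1}{3479 + 7 \left(-654\right)}} = \frac{1}{49 \frac{1}{3479 - 4578}} = \frac{1}{49 \frac{1}{-1099}} = \frac{1}{49 \left(- \frac{1}{1099}\right)} = \frac{1}{- \frac{7}{157}} = - \frac{157}{7}$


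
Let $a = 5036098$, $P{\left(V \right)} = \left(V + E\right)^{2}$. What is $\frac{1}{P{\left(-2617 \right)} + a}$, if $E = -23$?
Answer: $\frac{1}{12005698} \approx 8.3294 \cdot 10^{-8}$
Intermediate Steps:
$P{\left(V \right)} = \left(-23 + V\right)^{2}$ ($P{\left(V \right)} = \left(V - 23\right)^{2} = \left(-23 + V\right)^{2}$)
$\frac{1}{P{\left(-2617 \right)} + a} = \frac{1}{\left(-23 - 2617\right)^{2} + 5036098} = \frac{1}{\left(-2640\right)^{2} + 5036098} = \frac{1}{6969600 + 5036098} = \frac{1}{12005698}$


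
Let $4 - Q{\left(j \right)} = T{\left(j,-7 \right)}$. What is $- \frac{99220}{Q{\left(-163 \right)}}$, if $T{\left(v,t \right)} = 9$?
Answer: $19844$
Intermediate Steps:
$Q{\left(j \right)} = -5$ ($Q{\left(j \right)} = 4 - 9 = -5$)
$- \frac{99220}{Q{\left(-163 \right)}} = - \frac{99220}{-5} = \left(-99220\right) \left(- \frac{1}{5}\right) = 19844$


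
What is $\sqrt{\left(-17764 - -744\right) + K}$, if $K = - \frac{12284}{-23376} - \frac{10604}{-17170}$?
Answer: $\frac{i \sqrt{10709554596640417245}}{25085370} \approx 130.46 i$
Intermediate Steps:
$K = \frac{57349423}{50170740}$ ($K = \left(-12284\right) \left(- \frac{1}{23376}\right) - - \frac{5302}{8585} = \frac{3071}{5844} + \frac{5302}{8585} = \frac{57349423}{50170740} \approx 1.1431$)
$\sqrt{\left(-17764 - -744\right) + K} = \sqrt{\left(-17764 - -744\right) + \frac{57349423}{50170740}} = \sqrt{\left(-17764 + 744\right) + \frac{57349423}{50170740}} = \sqrt{-17020 + \frac{57349423}{50170740}} = \sqrt{- \frac{853848645377}{50170740}} = \frac{i \sqrt{10709554596640417245}}{25085370}$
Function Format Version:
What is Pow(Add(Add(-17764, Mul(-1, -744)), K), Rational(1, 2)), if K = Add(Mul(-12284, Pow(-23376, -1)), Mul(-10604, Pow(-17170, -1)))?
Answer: Mul(Rational(1, 25085370), I, Pow(10709554596640417245, Rational(1, 2))) ≈ Mul(130.46, I)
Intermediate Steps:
K = Rational(57349423, 50170740) (K = Add(Mul(-12284, Rational(-1, 23376)), Mul(-10604, Rational(-1, 17170))) = Add(Rational(3071, 5844), Rational(5302, 8585)) = Rational(57349423, 50170740) ≈ 1.1431)
Pow(Add(Add(-17764, Mul(-1, -744)), K), Rational(1, 2)) = Pow(Add(Add(-17764, Mul(-1, -744)), Rational(57349423, 50170740)), Rational(1, 2)) = Pow(Add(Add(-17764, 744), Rational(57349423, 50170740)), Rational(1, 2)) = Pow(Add(-17020, Rational(57349423, 50170740)), Rational(1, 2)) = Pow(Rational(-853848645377, 50170740), Rational(1, 2)) = Mul(Rational(1, 25085370), I, Pow(10709554596640417245, Rational(1, 2)))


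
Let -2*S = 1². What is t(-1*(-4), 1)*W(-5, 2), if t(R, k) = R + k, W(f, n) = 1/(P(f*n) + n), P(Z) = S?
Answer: 10/3 ≈ 3.3333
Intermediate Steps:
S = -½ (S = -½*1² = -½*1 = -½ ≈ -0.50000)
P(Z) = -½
W(f, n) = 1/(-½ + n)
t(-1*(-4), 1)*W(-5, 2) = (-1*(-4) + 1)*(2/(-1 + 2*2)) = (4 + 1)*(2/(-1 + 4)) = 5*(2/3) = 5*(2*(⅓)) = 5*(⅔) = 10/3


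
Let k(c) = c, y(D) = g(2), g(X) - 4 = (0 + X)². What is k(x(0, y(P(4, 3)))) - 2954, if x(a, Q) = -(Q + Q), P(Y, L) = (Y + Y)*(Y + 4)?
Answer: -2970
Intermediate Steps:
P(Y, L) = 2*Y*(4 + Y) (P(Y, L) = (2*Y)*(4 + Y) = 2*Y*(4 + Y))
g(X) = 4 + X² (g(X) = 4 + (0 + X)² = 4 + X²)
y(D) = 8 (y(D) = 4 + 2² = 4 + 4 = 8)
x(a, Q) = -2*Q
k(x(0, y(P(4, 3)))) - 2954 = -2*8 - 2954 = -16 - 2954 = -2970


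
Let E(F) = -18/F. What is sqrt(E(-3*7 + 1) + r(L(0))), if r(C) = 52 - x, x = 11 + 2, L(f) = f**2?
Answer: sqrt(3990)/10 ≈ 6.3166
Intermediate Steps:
x = 13
r(C) = 39 (r(C) = 52 - 1*13 = 52 - 13 = 39)
sqrt(E(-3*7 + 1) + r(L(0))) = sqrt(-18/(-3*7 + 1) + 39) = sqrt(-18/(-21 + 1) + 39) = sqrt(-18/(-20) + 39) = sqrt(-18*(-1/20) + 39) = sqrt(9/10 + 39) = sqrt(399/10) = sqrt(3990)/10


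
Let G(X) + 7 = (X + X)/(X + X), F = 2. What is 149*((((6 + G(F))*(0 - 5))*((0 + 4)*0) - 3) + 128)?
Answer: 18625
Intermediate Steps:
G(X) = -6 (G(X) = -7 + (X + X)/(X + X) = -7 + (2*X)/((2*X)) = -7 + (2*X)*(1/(2*X)) = -7 + 1 = -6)
149*((((6 + G(F))*(0 - 5))*((0 + 4)*0) - 3) + 128) = 149*((((6 - 6)*(0 - 5))*((0 + 4)*0) - 3) + 128) = 149*(((0*(-5))*(4*0) - 3) + 128) = 149*((0*0 - 3) + 128) = 149*((0 - 3) + 128) = 149*(-3 + 128) = 149*125 = 18625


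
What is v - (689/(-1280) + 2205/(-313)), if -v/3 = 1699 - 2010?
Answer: 376835177/400640 ≈ 940.58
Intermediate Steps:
v = 933 (v = -3*(1699 - 2010) = -3*(-311) = 933)
v - (689/(-1280) + 2205/(-313)) = 933 - (689/(-1280) + 2205/(-313)) = 933 - (689*(-1/1280) + 2205*(-1/313)) = 933 - (-689/1280 - 2205/313) = 933 - 1*(-3038057/400640) = 933 + 3038057/400640 = 376835177/400640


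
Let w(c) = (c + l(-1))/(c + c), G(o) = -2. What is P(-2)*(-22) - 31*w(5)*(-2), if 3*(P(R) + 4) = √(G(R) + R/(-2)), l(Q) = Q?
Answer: 564/5 - 22*I/3 ≈ 112.8 - 7.3333*I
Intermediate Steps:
P(R) = -4 + √(-2 - R/2)/3 (P(R) = -4 + √(-2 + R/(-2))/3 = -4 + √(-2 + R*(-½))/3 = -4 + √(-2 - R/2)/3)
w(c) = (-1 + c)/(2*c) (w(c) = (c - 1)/(c + c) = (-1 + c)/((2*c)) = (-1 + c)*(1/(2*c)) = (-1 + c)/(2*c))
P(-2)*(-22) - 31*w(5)*(-2) = (-4 + √(-8 - 2*(-2))/6)*(-22) - 31*(-1 + 5)/(2*5)*(-2) = (-4 + √(-8 + 4)/6)*(-22) - 31*4/(2*5)*(-2) = (-4 + √(-4)/6)*(-22) - 31*⅖*(-2) = (-4 + (2*I)/6)*(-22) - 62/5*(-2) = (-4 + I/3)*(-22) + 124/5 = (88 - 22*I/3) + 124/5 = 564/5 - 22*I/3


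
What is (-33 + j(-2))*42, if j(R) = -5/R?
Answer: -1281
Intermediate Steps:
(-33 + j(-2))*42 = (-33 - 5/(-2))*42 = (-33 - 5*(-1/2))*42 = (-33 + 5/2)*42 = -61/2*42 = -1281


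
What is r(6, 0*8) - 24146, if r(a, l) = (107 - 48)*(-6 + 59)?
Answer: -21019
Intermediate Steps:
r(a, l) = 3127 (r(a, l) = 59*53 = 3127)
r(6, 0*8) - 24146 = 3127 - 24146 = -21019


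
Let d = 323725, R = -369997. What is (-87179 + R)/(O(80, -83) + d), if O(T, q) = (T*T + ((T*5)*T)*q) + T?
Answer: 152392/775265 ≈ 0.19657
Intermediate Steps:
O(T, q) = T + T**2 + 5*q*T**2 (O(T, q) = (T**2 + ((5*T)*T)*q) + T = (T**2 + (5*T**2)*q) + T = (T**2 + 5*q*T**2) + T = T + T**2 + 5*q*T**2)
(-87179 + R)/(O(80, -83) + d) = (-87179 - 369997)/(80*(1 + 80 + 5*80*(-83)) + 323725) = -457176/(80*(1 + 80 - 33200) + 323725) = -457176/(80*(-33119) + 323725) = -457176/(-2649520 + 323725) = -457176/(-2325795) = -457176*(-1/2325795) = 152392/775265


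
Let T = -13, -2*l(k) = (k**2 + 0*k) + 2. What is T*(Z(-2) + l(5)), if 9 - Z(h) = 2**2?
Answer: 221/2 ≈ 110.50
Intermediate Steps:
l(k) = -1 - k**2/2 (l(k) = -((k**2 + 0*k) + 2)/2 = -((k**2 + 0) + 2)/2 = -(k**2 + 2)/2 = -(2 + k**2)/2 = -1 - k**2/2)
Z(h) = 5 (Z(h) = 9 - 1*2**2 = 9 - 1*4 = 9 - 4 = 5)
T*(Z(-2) + l(5)) = -13*(5 + (-1 - 1/2*5**2)) = -13*(5 + (-1 - 1/2*25)) = -13*(5 + (-1 - 25/2)) = -13*(5 - 27/2) = -13*(-17/2) = 221/2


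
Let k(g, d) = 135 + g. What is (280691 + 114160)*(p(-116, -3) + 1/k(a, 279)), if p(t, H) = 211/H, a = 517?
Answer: -18106419073/652 ≈ -2.7771e+7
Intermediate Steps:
(280691 + 114160)*(p(-116, -3) + 1/k(a, 279)) = (280691 + 114160)*(211/(-3) + 1/(135 + 517)) = 394851*(211*(-1/3) + 1/652) = 394851*(-211/3 + 1/652) = 394851*(-137569/1956) = -18106419073/652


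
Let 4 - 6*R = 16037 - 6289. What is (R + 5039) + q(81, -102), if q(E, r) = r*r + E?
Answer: 13900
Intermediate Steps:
R = -1624 (R = ⅔ - (16037 - 6289)/6 = ⅔ - ⅙*9748 = ⅔ - 4874/3 = -1624)
q(E, r) = E + r² (q(E, r) = r² + E = E + r²)
(R + 5039) + q(81, -102) = (-1624 + 5039) + (81 + (-102)²) = 3415 + (81 + 10404) = 3415 + 10485 = 13900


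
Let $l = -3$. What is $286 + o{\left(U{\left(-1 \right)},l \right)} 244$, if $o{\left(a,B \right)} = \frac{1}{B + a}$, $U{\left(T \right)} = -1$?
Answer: $225$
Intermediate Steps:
$286 + o{\left(U{\left(-1 \right)},l \right)} 244 = 286 + \frac{1}{-3 - 1} \cdot 244 = 286 + \frac{1}{-4} \cdot 244 = 286 - 61 = 225$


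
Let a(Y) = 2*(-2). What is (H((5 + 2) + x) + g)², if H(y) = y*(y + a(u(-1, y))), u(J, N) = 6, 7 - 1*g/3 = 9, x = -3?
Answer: 36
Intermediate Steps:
g = -6 (g = 21 - 3*9 = 21 - 27 = -6)
a(Y) = -4
H(y) = y*(-4 + y) (H(y) = y*(y - 4) = y*(-4 + y))
(H((5 + 2) + x) + g)² = (((5 + 2) - 3)*(-4 + ((5 + 2) - 3)) - 6)² = ((7 - 3)*(-4 + (7 - 3)) - 6)² = (4*(-4 + 4) - 6)² = (4*0 - 6)² = (0 - 6)² = (-6)² = 36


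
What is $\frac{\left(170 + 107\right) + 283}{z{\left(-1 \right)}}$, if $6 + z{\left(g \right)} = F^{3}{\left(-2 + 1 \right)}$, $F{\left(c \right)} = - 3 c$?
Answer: $\frac{80}{3} \approx 26.667$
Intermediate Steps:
$z{\left(g \right)} = 21$ ($z{\left(g \right)} = -6 + \left(- 3 \left(-2 + 1\right)\right)^{3} = -6 + \left(\left(-3\right) \left(-1\right)\right)^{3} = -6 + 3^{3} = -6 + 27 = 21$)
$\frac{\left(170 + 107\right) + 283}{z{\left(-1 \right)}} = \frac{\left(170 + 107\right) + 283}{21} = \left(277 + 283\right) \frac{1}{21} = 560 \cdot \frac{1}{21} = \frac{80}{3}$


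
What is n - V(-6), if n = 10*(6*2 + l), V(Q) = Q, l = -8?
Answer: 46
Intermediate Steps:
n = 40 (n = 10*(6*2 - 8) = 10*(12 - 8) = 10*4 = 40)
n - V(-6) = 40 - 1*(-6) = 40 + 6 = 46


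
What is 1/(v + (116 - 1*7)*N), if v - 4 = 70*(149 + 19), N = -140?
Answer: -1/3496 ≈ -0.00028604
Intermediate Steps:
v = 11764 (v = 4 + 70*(149 + 19) = 4 + 70*168 = 4 + 11760 = 11764)
1/(v + (116 - 1*7)*N) = 1/(11764 + (116 - 1*7)*(-140)) = 1/(11764 + (116 - 7)*(-140)) = 1/(11764 + 109*(-140)) = 1/(11764 - 15260) = 1/(-3496) = -1/3496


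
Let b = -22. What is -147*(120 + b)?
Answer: -14406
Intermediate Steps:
-147*(120 + b) = -147*(120 - 22) = -147*98 = -14406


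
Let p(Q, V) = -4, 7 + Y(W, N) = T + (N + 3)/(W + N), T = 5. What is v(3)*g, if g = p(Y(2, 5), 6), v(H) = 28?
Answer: -112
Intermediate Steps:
Y(W, N) = -2 + (3 + N)/(N + W) (Y(W, N) = -7 + (5 + (N + 3)/(W + N)) = -7 + (5 + (3 + N)/(N + W)) = -2 + (3 + N)/(N + W))
g = -4
v(3)*g = 28*(-4) = -112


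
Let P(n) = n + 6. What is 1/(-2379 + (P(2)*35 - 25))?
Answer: -1/2124 ≈ -0.00047081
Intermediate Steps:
P(n) = 6 + n
1/(-2379 + (P(2)*35 - 25)) = 1/(-2379 + ((6 + 2)*35 - 25)) = 1/(-2379 + (8*35 - 25)) = 1/(-2379 + (280 - 25)) = 1/(-2379 + 255) = 1/(-2124) = -1/2124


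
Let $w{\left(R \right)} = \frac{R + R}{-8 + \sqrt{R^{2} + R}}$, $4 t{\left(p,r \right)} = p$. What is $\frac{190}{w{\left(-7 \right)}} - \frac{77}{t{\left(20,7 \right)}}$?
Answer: $\frac{3261}{35} - \frac{95 \sqrt{42}}{7} \approx 5.2185$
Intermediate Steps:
$t{\left(p,r \right)} = \frac{p}{4}$
$w{\left(R \right)} = \frac{2 R}{-8 + \sqrt{R + R^{2}}}$
$\frac{190}{w{\left(-7 \right)}} - \frac{77}{t{\left(20,7 \right)}} = \frac{190}{2 \left(-7\right) \frac{1}{-8 + \sqrt{- 7 \left(1 - 7\right)}}} - \frac{77}{\frac{1}{4} \cdot 20} = \frac{190}{2 \left(-7\right) \frac{1}{-8 + \sqrt{\left(-7\right) \left(-6\right)}}} - \frac{77}{5} = \frac{190}{2 \left(-7\right) \frac{1}{-8 + \sqrt{42}}} - \frac{77}{5} = \frac{190}{\left(-14\right) \frac{1}{-8 + \sqrt{42}}} - \frac{77}{5} = 190 \left(\frac{4}{7} - \frac{\sqrt{42}}{14}\right) - \frac{77}{5} = \left(\frac{760}{7} - \frac{95 \sqrt{42}}{7}\right) - \frac{77}{5} = \frac{3261}{35} - \frac{95 \sqrt{42}}{7}$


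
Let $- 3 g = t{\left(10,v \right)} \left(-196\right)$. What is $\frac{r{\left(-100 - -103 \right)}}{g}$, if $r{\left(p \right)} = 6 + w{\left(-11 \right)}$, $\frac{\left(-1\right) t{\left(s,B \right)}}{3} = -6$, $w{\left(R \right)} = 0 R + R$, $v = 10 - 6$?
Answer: $- \frac{5}{1176} \approx -0.0042517$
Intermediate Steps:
$v = 4$
$w{\left(R \right)} = R$ ($w{\left(R \right)} = 0 + R = R$)
$t{\left(s,B \right)} = 18$ ($t{\left(s,B \right)} = \left(-3\right) \left(-6\right) = 18$)
$g = 1176$ ($g = - \frac{18 \left(-196\right)}{3} = \left(- \frac{1}{3}\right) \left(-3528\right) = 1176$)
$r{\left(p \right)} = -5$ ($r{\left(p \right)} = 6 - 11 = -5$)
$\frac{r{\left(-100 - -103 \right)}}{g} = - \frac{5}{1176}$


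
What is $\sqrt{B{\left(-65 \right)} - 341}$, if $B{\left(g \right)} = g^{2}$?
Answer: $2 \sqrt{971} \approx 62.322$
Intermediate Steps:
$\sqrt{B{\left(-65 \right)} - 341} = \sqrt{\left(-65\right)^{2} - 341} = \sqrt{4225 - 341} = \sqrt{3884} = 2 \sqrt{971}$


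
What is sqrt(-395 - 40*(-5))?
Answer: I*sqrt(195) ≈ 13.964*I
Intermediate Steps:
sqrt(-395 - 40*(-5)) = sqrt(-395 + 200) = sqrt(-195) = I*sqrt(195)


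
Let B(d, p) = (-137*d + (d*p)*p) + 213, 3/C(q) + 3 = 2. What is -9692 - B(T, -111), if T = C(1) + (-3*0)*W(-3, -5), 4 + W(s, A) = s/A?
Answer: 26647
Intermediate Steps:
W(s, A) = -4 + s/A
C(q) = -3 (C(q) = 3/(-3 + 2) = 3/(-1) = 3*(-1) = -3)
T = -3 (T = -3 + (-3*0)*(-4 - 3/(-5)) = -3 + 0*(-4 - 3*(-⅕)) = -3 + 0*(-4 + ⅗) = -3 + 0*(-17/5) = -3 + 0 = -3)
B(d, p) = 213 - 137*d + d*p² (B(d, p) = (-137*d + d*p²) + 213 = 213 - 137*d + d*p²)
-9692 - B(T, -111) = -9692 - (213 - 137*(-3) - 3*(-111)²) = -9692 - (213 + 411 - 3*12321) = -9692 - (213 + 411 - 36963) = -9692 - 1*(-36339) = -9692 + 36339 = 26647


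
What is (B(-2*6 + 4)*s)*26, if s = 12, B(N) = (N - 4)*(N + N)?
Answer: 59904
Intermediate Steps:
B(N) = 2*N*(-4 + N) (B(N) = (-4 + N)*(2*N) = 2*N*(-4 + N))
(B(-2*6 + 4)*s)*26 = ((2*(-2*6 + 4)*(-4 + (-2*6 + 4)))*12)*26 = ((2*(-12 + 4)*(-4 + (-12 + 4)))*12)*26 = ((2*(-8)*(-4 - 8))*12)*26 = ((2*(-8)*(-12))*12)*26 = (192*12)*26 = 2304*26 = 59904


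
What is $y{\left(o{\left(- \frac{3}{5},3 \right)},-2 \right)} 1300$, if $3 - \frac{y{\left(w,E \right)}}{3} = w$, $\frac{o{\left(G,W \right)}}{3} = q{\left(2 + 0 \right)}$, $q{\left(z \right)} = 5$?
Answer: $-46800$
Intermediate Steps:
$o{\left(G,W \right)} = 15$ ($o{\left(G,W \right)} = 3 \cdot 5 = 15$)
$y{\left(w,E \right)} = 9 - 3 w$
$y{\left(o{\left(- \frac{3}{5},3 \right)},-2 \right)} 1300 = \left(9 - 45\right) 1300 = \left(-36\right) 1300 = -46800$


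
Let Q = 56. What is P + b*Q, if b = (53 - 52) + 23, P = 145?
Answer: 1489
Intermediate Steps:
b = 24 (b = 1 + 23 = 24)
P + b*Q = 145 + 24*56 = 145 + 1344 = 1489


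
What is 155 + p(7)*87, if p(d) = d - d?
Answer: 155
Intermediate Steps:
p(d) = 0
155 + p(7)*87 = 155 + 0*87 = 155 + 0 = 155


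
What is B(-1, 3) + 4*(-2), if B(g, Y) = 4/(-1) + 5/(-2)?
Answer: -29/2 ≈ -14.500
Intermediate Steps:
B(g, Y) = -13/2 (B(g, Y) = 4*(-1) + 5*(-1/2) = -4 - 5/2 = -13/2)
B(-1, 3) + 4*(-2) = -13/2 + 4*(-2) = -13/2 - 8 = -29/2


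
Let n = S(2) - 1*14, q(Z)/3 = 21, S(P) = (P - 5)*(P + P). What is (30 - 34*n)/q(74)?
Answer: 914/63 ≈ 14.508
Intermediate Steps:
S(P) = 2*P*(-5 + P) (S(P) = (-5 + P)*(2*P) = 2*P*(-5 + P))
q(Z) = 63 (q(Z) = 3*21 = 63)
n = -26 (n = 2*2*(-5 + 2) - 1*14 = 2*2*(-3) - 14 = -12 - 14 = -26)
(30 - 34*n)/q(74) = (30 - 34*(-26))/63 = (30 + 884)*(1/63) = 914*(1/63) = 914/63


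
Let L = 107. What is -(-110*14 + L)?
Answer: 1433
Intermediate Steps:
-(-110*14 + L) = -(-110*14 + 107) = -(-1540 + 107) = -1*(-1433) = 1433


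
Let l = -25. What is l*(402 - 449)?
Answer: 1175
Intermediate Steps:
l*(402 - 449) = -25*(402 - 449) = -25*(-47) = 1175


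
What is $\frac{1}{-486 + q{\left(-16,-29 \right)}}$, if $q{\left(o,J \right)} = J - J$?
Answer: $- \frac{1}{486} \approx -0.0020576$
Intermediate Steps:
$q{\left(o,J \right)} = 0$
$\frac{1}{-486 + q{\left(-16,-29 \right)}} = \frac{1}{-486 + 0} = \frac{1}{-486} = - \frac{1}{486}$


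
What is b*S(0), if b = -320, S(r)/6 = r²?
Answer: 0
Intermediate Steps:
S(r) = 6*r²
b*S(0) = -1920*0² = -1920*0 = -320*0 = 0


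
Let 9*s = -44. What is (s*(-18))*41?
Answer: 3608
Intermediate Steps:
s = -44/9 (s = (⅑)*(-44) = -44/9 ≈ -4.8889)
(s*(-18))*41 = -44/9*(-18)*41 = 88*41 = 3608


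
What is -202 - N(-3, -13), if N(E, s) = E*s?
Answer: -241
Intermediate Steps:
-202 - N(-3, -13) = -202 - (-3)*(-13) = -202 - 1*39 = -202 - 39 = -241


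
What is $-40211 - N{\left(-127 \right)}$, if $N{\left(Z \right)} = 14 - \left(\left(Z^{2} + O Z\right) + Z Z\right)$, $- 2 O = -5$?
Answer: $- \frac{16569}{2} \approx -8284.5$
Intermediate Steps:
$O = \frac{5}{2}$ ($O = \left(- \frac{1}{2}\right) \left(-5\right) = \frac{5}{2} \approx 2.5$)
$N{\left(Z \right)} = 14 - 2 Z^{2} - \frac{5 Z}{2}$ ($N{\left(Z \right)} = 14 - \left(\left(Z^{2} + \frac{5 Z}{2}\right) + Z Z\right) = 14 - \left(\left(Z^{2} + \frac{5 Z}{2}\right) + Z^{2}\right) = 14 - \left(2 Z^{2} + \frac{5 Z}{2}\right) = 14 - 2 Z^{2} - \frac{5 Z}{2}$)
$-40211 - N{\left(-127 \right)} = -40211 - \left(14 - 2 \left(-127\right)^{2} - - \frac{635}{2}\right) = -40211 - \left(14 - 32258 + \frac{635}{2}\right) = -40211 - - \frac{63853}{2} = -40211 + \frac{63853}{2} = - \frac{16569}{2}$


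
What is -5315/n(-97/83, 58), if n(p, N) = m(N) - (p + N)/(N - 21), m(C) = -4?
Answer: 16322365/17001 ≈ 960.08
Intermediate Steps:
n(p, N) = -4 - (N + p)/(-21 + N) (n(p, N) = -4 - (p + N)/(N - 21) = -4 - (N + p)/(-21 + N))
-5315/n(-97/83, 58) = -5315*(-21 + 58)/(84 - (-97)/83 - 5*58) = -5315*37/(84 - (-97)/83 - 290) = -5315*37/(84 - 1*(-97/83) - 290) = -5315*37/(84 + 97/83 - 290) = -5315/((1/37)*(-17001/83)) = -5315/(-17001/3071) = -5315*(-3071/17001) = 16322365/17001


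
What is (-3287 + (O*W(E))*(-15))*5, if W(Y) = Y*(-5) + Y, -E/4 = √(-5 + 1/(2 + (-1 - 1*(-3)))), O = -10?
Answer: -16435 + 6000*I*√19 ≈ -16435.0 + 26153.0*I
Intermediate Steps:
E = -2*I*√19 (E = -4*√(-5 + 1/(2 + (-1 - 1*(-3)))) = -4*√(-5 + 1/(2 + (-1 + 3))) = -4*√(-5 + 1/(2 + 2)) = -4*√(-5 + 1/4) = -4*√(-5 + ¼) = -2*I*√19 ≈ -8.7178*I)
W(Y) = -4*Y (W(Y) = -5*Y + Y = -4*Y)
(-3287 + (O*W(E))*(-15))*5 = (-3287 - (-40)*(-2*I*√19)*(-15))*5 = (-3287 - 80*I*√19*(-15))*5 = (-3287 + 1200*I*√19)*5 = -16435 + 6000*I*√19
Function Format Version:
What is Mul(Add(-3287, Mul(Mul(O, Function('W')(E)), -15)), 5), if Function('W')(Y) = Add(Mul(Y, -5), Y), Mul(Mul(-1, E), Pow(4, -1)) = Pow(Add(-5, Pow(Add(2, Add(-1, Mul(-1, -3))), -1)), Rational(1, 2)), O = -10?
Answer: Add(-16435, Mul(6000, I, Pow(19, Rational(1, 2)))) ≈ Add(-16435., Mul(26153., I))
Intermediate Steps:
E = Mul(-2, I, Pow(19, Rational(1, 2))) (E = Mul(-4, Pow(Add(-5, Pow(Add(2, Add(-1, Mul(-1, -3))), -1)), Rational(1, 2))) = Mul(-4, Pow(Add(-5, Pow(Add(2, Add(-1, 3)), -1)), Rational(1, 2))) = Mul(-4, Pow(Add(-5, Pow(Add(2, 2), -1)), Rational(1, 2))) = Mul(-4, Pow(Add(-5, Pow(4, -1)), Rational(1, 2))) = Mul(-4, Pow(Add(-5, Rational(1, 4)), Rational(1, 2))) = Mul(-4, Pow(Rational(-19, 4), Rational(1, 2))) = Mul(-4, Mul(Rational(1, 2), I, Pow(19, Rational(1, 2)))) = Mul(-2, I, Pow(19, Rational(1, 2))) ≈ Mul(-8.7178, I))
Function('W')(Y) = Mul(-4, Y) (Function('W')(Y) = Add(Mul(-5, Y), Y) = Mul(-4, Y))
Mul(Add(-3287, Mul(Mul(O, Function('W')(E)), -15)), 5) = Mul(Add(-3287, Mul(Mul(-10, Mul(-4, Mul(-2, I, Pow(19, Rational(1, 2))))), -15)), 5) = Mul(Add(-3287, Mul(Mul(-10, Mul(8, I, Pow(19, Rational(1, 2)))), -15)), 5) = Mul(Add(-3287, Mul(Mul(-80, I, Pow(19, Rational(1, 2))), -15)), 5) = Mul(Add(-3287, Mul(1200, I, Pow(19, Rational(1, 2)))), 5) = Add(-16435, Mul(6000, I, Pow(19, Rational(1, 2))))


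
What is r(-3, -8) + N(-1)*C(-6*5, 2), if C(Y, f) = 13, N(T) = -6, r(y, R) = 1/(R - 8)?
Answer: -1249/16 ≈ -78.063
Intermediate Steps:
r(y, R) = 1/(-8 + R)
r(-3, -8) + N(-1)*C(-6*5, 2) = 1/(-8 - 8) - 6*13 = 1/(-16) - 78 = -1/16 - 78 = -1249/16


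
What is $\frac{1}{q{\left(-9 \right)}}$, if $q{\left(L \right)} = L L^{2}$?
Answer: $- \frac{1}{729} \approx -0.0013717$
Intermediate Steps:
$q{\left(L \right)} = L^{3}$
$\frac{1}{q{\left(-9 \right)}} = \frac{1}{\left(-9\right)^{3}} = \frac{1}{-729} = - \frac{1}{729}$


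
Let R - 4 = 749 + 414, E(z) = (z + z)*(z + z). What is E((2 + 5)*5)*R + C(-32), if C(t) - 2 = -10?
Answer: 5718292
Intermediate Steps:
C(t) = -8 (C(t) = 2 - 10 = -8)
E(z) = 4*z² (E(z) = (2*z)*(2*z) = 4*z²)
R = 1167 (R = 4 + (749 + 414) = 4 + 1163 = 1167)
E((2 + 5)*5)*R + C(-32) = (4*((2 + 5)*5)²)*1167 - 8 = (4*(7*5)²)*1167 - 8 = (4*35²)*1167 - 8 = (4*1225)*1167 - 8 = 4900*1167 - 8 = 5718300 - 8 = 5718292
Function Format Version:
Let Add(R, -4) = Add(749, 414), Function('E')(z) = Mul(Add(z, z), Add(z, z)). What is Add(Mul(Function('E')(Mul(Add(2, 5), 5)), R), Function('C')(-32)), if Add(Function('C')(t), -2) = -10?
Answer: 5718292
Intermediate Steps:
Function('C')(t) = -8 (Function('C')(t) = Add(2, -10) = -8)
Function('E')(z) = Mul(4, Pow(z, 2)) (Function('E')(z) = Mul(Mul(2, z), Mul(2, z)) = Mul(4, Pow(z, 2)))
R = 1167 (R = Add(4, Add(749, 414)) = Add(4, 1163) = 1167)
Add(Mul(Function('E')(Mul(Add(2, 5), 5)), R), Function('C')(-32)) = Add(Mul(Mul(4, Pow(Mul(Add(2, 5), 5), 2)), 1167), -8) = Add(Mul(Mul(4, Pow(Mul(7, 5), 2)), 1167), -8) = Add(Mul(Mul(4, Pow(35, 2)), 1167), -8) = Add(Mul(Mul(4, 1225), 1167), -8) = Add(Mul(4900, 1167), -8) = Add(5718300, -8) = 5718292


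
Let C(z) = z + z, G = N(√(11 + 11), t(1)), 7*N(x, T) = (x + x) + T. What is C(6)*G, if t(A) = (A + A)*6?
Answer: 144/7 + 24*√22/7 ≈ 36.653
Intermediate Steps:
t(A) = 12*A (t(A) = (2*A)*6 = 12*A)
N(x, T) = T/7 + 2*x/7 (N(x, T) = ((x + x) + T)/7 = (2*x + T)/7 = (T + 2*x)/7 = T/7 + 2*x/7)
G = 12/7 + 2*√22/7 (G = (12*1)/7 + 2*√(11 + 11)/7 = (⅐)*12 + 2*√22/7 = 12/7 + 2*√22/7 ≈ 3.0544)
C(z) = 2*z
C(6)*G = (2*6)*(12/7 + 2*√22/7) = 12*(12/7 + 2*√22/7) = 144/7 + 24*√22/7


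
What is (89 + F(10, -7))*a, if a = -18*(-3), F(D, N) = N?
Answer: 4428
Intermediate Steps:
a = 54
(89 + F(10, -7))*a = (89 - 7)*54 = 82*54 = 4428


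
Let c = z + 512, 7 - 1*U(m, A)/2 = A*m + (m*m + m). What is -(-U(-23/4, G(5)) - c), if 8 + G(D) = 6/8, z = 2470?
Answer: 2858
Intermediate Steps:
G(D) = -29/4 (G(D) = -8 + 6/8 = -8 + 6*(⅛) = -8 + ¾ = -29/4)
U(m, A) = 14 - 2*m - 2*m² - 2*A*m (U(m, A) = 14 - 2*(A*m + (m*m + m)) = 14 - 2*(A*m + (m² + m)) = 14 - 2*(A*m + (m + m²)) = 14 - 2*(m + m² + A*m) = 14 + (-2*m - 2*m² - 2*A*m) = 14 - 2*m - 2*m² - 2*A*m)
c = 2982 (c = 2470 + 512 = 2982)
-(-U(-23/4, G(5)) - c) = -(-(14 - (-46)/4 - 2*(-23/4)² - 2*(-29/4)*(-23/4)) - 1*2982) = -(-(14 - (-46)/4 - 2*(-23*¼)² - 2*(-29/4)*(-23*¼)) - 2982) = -(-(14 - 2*(-23/4) - 2*(-23/4)² - 2*(-29/4)*(-23/4)) - 2982) = -(-(14 + 23/2 - 2*529/16 - 667/8) - 2982) = -(-(14 + 23/2 - 529/8 - 667/8) - 2982) = -(-1*(-124) - 2982) = -(124 - 2982) = -1*(-2858) = 2858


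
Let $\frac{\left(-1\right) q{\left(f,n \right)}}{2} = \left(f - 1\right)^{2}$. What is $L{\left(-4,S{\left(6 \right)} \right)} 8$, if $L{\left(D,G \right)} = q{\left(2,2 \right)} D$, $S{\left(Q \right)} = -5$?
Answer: $64$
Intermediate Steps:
$q{\left(f,n \right)} = - 2 \left(-1 + f\right)^{2}$ ($q{\left(f,n \right)} = - 2 \left(f - 1\right)^{2} = - 2 \left(-1 + f\right)^{2}$)
$L{\left(D,G \right)} = - 2 D$ ($L{\left(D,G \right)} = - 2 \left(-1 + 2\right)^{2} D = - 2 \cdot 1^{2} D = \left(-2\right) 1 D = - 2 D$)
$L{\left(-4,S{\left(6 \right)} \right)} 8 = \left(-2\right) \left(-4\right) 8 = 8 \cdot 8 = 64$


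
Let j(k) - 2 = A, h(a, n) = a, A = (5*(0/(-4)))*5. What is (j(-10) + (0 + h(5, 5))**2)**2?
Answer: 729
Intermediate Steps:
A = 0 (A = (5*(0*(-1/4)))*5 = (5*0)*5 = 0*5 = 0)
j(k) = 2 (j(k) = 2 + 0 = 2)
(j(-10) + (0 + h(5, 5))**2)**2 = (2 + (0 + 5)**2)**2 = (2 + 5**2)**2 = (2 + 25)**2 = 27**2 = 729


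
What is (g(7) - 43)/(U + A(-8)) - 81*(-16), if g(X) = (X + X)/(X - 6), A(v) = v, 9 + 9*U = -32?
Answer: 146709/113 ≈ 1298.3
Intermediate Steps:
U = -41/9 (U = -1 + (⅑)*(-32) = -1 - 32/9 = -41/9 ≈ -4.5556)
g(X) = 2*X/(-6 + X) (g(X) = (2*X)/(-6 + X) = 2*X/(-6 + X))
(g(7) - 43)/(U + A(-8)) - 81*(-16) = (2*7/(-6 + 7) - 43)/(-41/9 - 8) - 81*(-16) = (2*7/1 - 43)/(-113/9) + 1296 = (2*7*1 - 43)*(-9/113) + 1296 = (14 - 43)*(-9/113) + 1296 = -29*(-9/113) + 1296 = 261/113 + 1296 = 146709/113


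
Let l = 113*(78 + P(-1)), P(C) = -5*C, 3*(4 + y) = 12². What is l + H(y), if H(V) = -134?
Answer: 9245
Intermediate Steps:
y = 44 (y = -4 + (⅓)*12² = -4 + (⅓)*144 = -4 + 48 = 44)
l = 9379 (l = 113*(78 - 5*(-1)) = 113*(78 + 5) = 113*83 = 9379)
l + H(y) = 9379 - 134 = 9245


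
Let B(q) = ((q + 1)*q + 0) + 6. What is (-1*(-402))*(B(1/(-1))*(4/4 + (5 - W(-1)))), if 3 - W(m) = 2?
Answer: 12060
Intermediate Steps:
W(m) = 1 (W(m) = 3 - 1*2 = 3 - 2 = 1)
B(q) = 6 + q*(1 + q) (B(q) = ((1 + q)*q + 0) + 6 = (q*(1 + q) + 0) + 6 = q*(1 + q) + 6 = 6 + q*(1 + q))
(-1*(-402))*(B(1/(-1))*(4/4 + (5 - W(-1)))) = (-1*(-402))*((6 + 1/(-1) + (1/(-1))²)*(4/4 + (5 - 1*1))) = 402*((6 - 1 + (-1)²)*((¼)*4 + (5 - 1))) = 402*((6 - 1 + 1)*(1 + 4)) = 402*(6*5) = 402*30 = 12060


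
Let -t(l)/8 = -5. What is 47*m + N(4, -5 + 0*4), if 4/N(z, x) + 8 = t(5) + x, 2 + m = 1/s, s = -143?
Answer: -363631/3861 ≈ -94.181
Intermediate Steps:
t(l) = 40 (t(l) = -8*(-5) = 40)
m = -287/143 (m = -2 + 1/(-143) = -2 - 1/143 = -287/143 ≈ -2.0070)
N(z, x) = 4/(32 + x) (N(z, x) = 4/(-8 + (40 + x)) = 4/(32 + x))
47*m + N(4, -5 + 0*4) = 47*(-287/143) + 4/(32 + (-5 + 0*4)) = -13489/143 + 4/(32 + (-5 + 0)) = -13489/143 + 4/(32 - 5) = -13489/143 + 4/27 = -363631/3861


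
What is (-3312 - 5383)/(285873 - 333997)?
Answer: 8695/48124 ≈ 0.18068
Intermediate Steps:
(-3312 - 5383)/(285873 - 333997) = -8695/(-48124) = -8695*(-1/48124) = 8695/48124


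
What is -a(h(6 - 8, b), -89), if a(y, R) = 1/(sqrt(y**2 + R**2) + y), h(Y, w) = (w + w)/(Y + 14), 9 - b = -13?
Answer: 11/23763 - sqrt(71410)/23763 ≈ -0.010783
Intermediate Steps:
b = 22 (b = 9 - 1*(-13) = 9 + 13 = 22)
h(Y, w) = 2*w/(14 + Y) (h(Y, w) = (2*w)/(14 + Y) = 2*w/(14 + Y))
a(y, R) = 1/(y + sqrt(R**2 + y**2)) (a(y, R) = 1/(sqrt(R**2 + y**2) + y) = 1/(y + sqrt(R**2 + y**2)))
-a(h(6 - 8, b), -89) = -1/(2*22/(14 + (6 - 8)) + sqrt((-89)**2 + (2*22/(14 + (6 - 8)))**2)) = -1/(2*22/(14 - 2) + sqrt(7921 + (2*22/(14 - 2))**2)) = -1/(2*22/12 + sqrt(7921 + (2*22/12)**2)) = -1/(2*22*(1/12) + sqrt(7921 + (2*22*(1/12))**2)) = -1/(11/3 + sqrt(7921 + (11/3)**2)) = -1/(11/3 + sqrt(7921 + 121/9)) = -1/(11/3 + sqrt(71410/9)) = -1/(11/3 + sqrt(71410)/3)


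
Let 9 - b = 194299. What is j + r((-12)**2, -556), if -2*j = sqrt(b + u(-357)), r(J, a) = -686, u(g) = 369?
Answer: -686 - I*sqrt(193921)/2 ≈ -686.0 - 220.18*I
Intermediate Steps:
b = -194290 (b = 9 - 1*194299 = 9 - 194299 = -194290)
j = -I*sqrt(193921)/2 (j = -sqrt(-194290 + 369)/2 = -I*sqrt(193921)/2 ≈ -220.18*I)
j + r((-12)**2, -556) = -I*sqrt(193921)/2 - 686 = -686 - I*sqrt(193921)/2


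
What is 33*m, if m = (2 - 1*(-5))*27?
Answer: 6237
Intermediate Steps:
m = 189 (m = (2 + 5)*27 = 7*27 = 189)
33*m = 33*189 = 6237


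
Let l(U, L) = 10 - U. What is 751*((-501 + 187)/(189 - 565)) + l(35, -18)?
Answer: 113207/188 ≈ 602.17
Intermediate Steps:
751*((-501 + 187)/(189 - 565)) + l(35, -18) = 751*((-501 + 187)/(189 - 565)) + (10 - 1*35) = 751*(-314/(-376)) + (10 - 35) = 751*(-314*(-1/376)) - 25 = 751*(157/188) - 25 = 117907/188 - 25 = 113207/188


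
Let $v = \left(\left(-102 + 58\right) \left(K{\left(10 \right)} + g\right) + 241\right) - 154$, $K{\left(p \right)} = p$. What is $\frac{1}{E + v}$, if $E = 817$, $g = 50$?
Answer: $- \frac{1}{1736} \approx -0.00057604$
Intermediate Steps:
$v = -2553$ ($v = \left(\left(-102 + 58\right) \left(10 + 50\right) + 241\right) - 154 = \left(\left(-44\right) 60 + 241\right) - 154 = \left(-2640 + 241\right) - 154 = -2399 - 154 = -2553$)
$\frac{1}{E + v} = \frac{1}{817 - 2553} = \frac{1}{-1736} = - \frac{1}{1736}$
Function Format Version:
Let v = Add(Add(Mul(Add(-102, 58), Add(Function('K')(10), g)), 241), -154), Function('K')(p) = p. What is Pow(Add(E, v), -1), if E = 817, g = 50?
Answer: Rational(-1, 1736) ≈ -0.00057604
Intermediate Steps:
v = -2553 (v = Add(Add(Mul(Add(-102, 58), Add(10, 50)), 241), -154) = Add(Add(Mul(-44, 60), 241), -154) = Add(Add(-2640, 241), -154) = Add(-2399, -154) = -2553)
Pow(Add(E, v), -1) = Pow(Add(817, -2553), -1) = Pow(-1736, -1) = Rational(-1, 1736)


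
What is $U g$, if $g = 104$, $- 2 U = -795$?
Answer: $41340$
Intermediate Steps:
$U = \frac{795}{2}$ ($U = \left(- \frac{1}{2}\right) \left(-795\right) = \frac{795}{2} \approx 397.5$)
$U g = \frac{795}{2} \cdot 104 = 41340$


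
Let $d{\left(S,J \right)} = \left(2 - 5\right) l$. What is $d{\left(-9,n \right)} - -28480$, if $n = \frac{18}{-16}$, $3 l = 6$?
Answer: $28474$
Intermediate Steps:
$l = 2$ ($l = \frac{1}{3} \cdot 6 = 2$)
$n = - \frac{9}{8}$ ($n = 18 \left(- \frac{1}{16}\right) = - \frac{9}{8} \approx -1.125$)
$d{\left(S,J \right)} = -6$ ($d{\left(S,J \right)} = \left(2 - 5\right) 2 = \left(-3\right) 2 = -6$)
$d{\left(-9,n \right)} - -28480 = -6 - -28480 = -6 + 28480 = 28474$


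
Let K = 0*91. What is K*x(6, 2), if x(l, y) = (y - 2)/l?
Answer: 0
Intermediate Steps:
x(l, y) = (-2 + y)/l
K = 0
K*x(6, 2) = 0*((-2 + 2)/6) = 0*((⅙)*0) = 0*0 = 0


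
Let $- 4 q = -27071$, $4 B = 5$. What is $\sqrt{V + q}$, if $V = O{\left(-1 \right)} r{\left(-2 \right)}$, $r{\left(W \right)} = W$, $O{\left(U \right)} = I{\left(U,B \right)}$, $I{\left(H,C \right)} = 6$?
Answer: $\frac{\sqrt{27023}}{2} \approx 82.193$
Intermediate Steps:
$B = \frac{5}{4}$ ($B = \frac{1}{4} \cdot 5 = \frac{5}{4} \approx 1.25$)
$O{\left(U \right)} = 6$
$V = -12$ ($V = 6 \left(-2\right) = -12$)
$q = \frac{27071}{4}$ ($q = \left(- \frac{1}{4}\right) \left(-27071\right) = \frac{27071}{4} \approx 6767.8$)
$\sqrt{V + q} = \sqrt{-12 + \frac{27071}{4}} = \sqrt{\frac{27023}{4}} = \frac{\sqrt{27023}}{2}$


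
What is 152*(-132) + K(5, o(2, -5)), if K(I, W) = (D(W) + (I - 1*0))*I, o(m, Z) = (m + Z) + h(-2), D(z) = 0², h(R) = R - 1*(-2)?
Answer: -20039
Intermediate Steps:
h(R) = 2 + R (h(R) = R + 2 = 2 + R)
D(z) = 0
o(m, Z) = Z + m (o(m, Z) = (m + Z) + (2 - 2) = (Z + m) + 0 = Z + m)
K(I, W) = I² (K(I, W) = (0 + (I - 1*0))*I = (0 + (I + 0))*I = (0 + I)*I = I*I = I²)
152*(-132) + K(5, o(2, -5)) = 152*(-132) + 5² = -20064 + 25 = -20039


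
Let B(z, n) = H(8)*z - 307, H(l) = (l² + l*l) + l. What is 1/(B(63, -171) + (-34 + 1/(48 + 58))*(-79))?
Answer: 106/1160303 ≈ 9.1355e-5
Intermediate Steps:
H(l) = l + 2*l² (H(l) = (l² + l²) + l = 2*l² + l = l + 2*l²)
B(z, n) = -307 + 136*z (B(z, n) = (8*(1 + 2*8))*z - 307 = (8*(1 + 16))*z - 307 = (8*17)*z - 307 = 136*z - 307 = -307 + 136*z)
1/(B(63, -171) + (-34 + 1/(48 + 58))*(-79)) = 1/((-307 + 136*63) + (-34 + 1/(48 + 58))*(-79)) = 1/((-307 + 8568) + (-34 + 1/106)*(-79)) = 1/(8261 + (-34 + 1/106)*(-79)) = 1/(8261 - 3603/106*(-79)) = 1/(8261 + 284637/106) = 1/(1160303/106) = 106/1160303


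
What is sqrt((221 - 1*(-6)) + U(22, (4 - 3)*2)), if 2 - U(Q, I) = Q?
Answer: 3*sqrt(23) ≈ 14.387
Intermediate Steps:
U(Q, I) = 2 - Q
sqrt((221 - 1*(-6)) + U(22, (4 - 3)*2)) = sqrt((221 - 1*(-6)) + (2 - 1*22)) = sqrt((221 + 6) + (2 - 22)) = sqrt(227 - 20) = sqrt(207) = 3*sqrt(23)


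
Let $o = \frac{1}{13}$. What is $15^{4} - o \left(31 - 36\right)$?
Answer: $\frac{658130}{13} \approx 50625.0$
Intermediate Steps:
$o = \frac{1}{13} \approx 0.076923$
$15^{4} - o \left(31 - 36\right) = 15^{4} - \frac{31 - 36}{13} = 50625 - \frac{1}{13} \left(-5\right) = 50625 - - \frac{5}{13} = 50625 + \frac{5}{13} = \frac{658130}{13}$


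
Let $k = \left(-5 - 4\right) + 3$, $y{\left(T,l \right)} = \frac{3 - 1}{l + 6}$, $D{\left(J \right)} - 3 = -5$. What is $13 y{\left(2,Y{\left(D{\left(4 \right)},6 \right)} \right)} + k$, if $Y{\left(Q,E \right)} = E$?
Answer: $- \frac{23}{6} \approx -3.8333$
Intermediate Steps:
$D{\left(J \right)} = -2$ ($D{\left(J \right)} = 3 - 5 = -2$)
$y{\left(T,l \right)} = \frac{2}{6 + l}$
$k = -6$ ($k = -9 + 3 = -6$)
$13 y{\left(2,Y{\left(D{\left(4 \right)},6 \right)} \right)} + k = 13 \frac{2}{6 + 6} - 6 = 13 \cdot \frac{2}{12} - 6 = 13 \cdot 2 \cdot \frac{1}{12} - 6 = 13 \cdot \frac{1}{6} - 6 = \frac{13}{6} - 6 = - \frac{23}{6}$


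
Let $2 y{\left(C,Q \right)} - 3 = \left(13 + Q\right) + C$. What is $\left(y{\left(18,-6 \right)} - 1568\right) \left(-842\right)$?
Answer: $1308468$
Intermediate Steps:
$y{\left(C,Q \right)} = 8 + \frac{C}{2} + \frac{Q}{2}$ ($y{\left(C,Q \right)} = \frac{3}{2} + \frac{\left(13 + Q\right) + C}{2} = \frac{3}{2} + \frac{13 + C + Q}{2} = \frac{3}{2} + \left(\frac{13}{2} + \frac{C}{2} + \frac{Q}{2}\right) = 8 + \frac{C}{2} + \frac{Q}{2}$)
$\left(y{\left(18,-6 \right)} - 1568\right) \left(-842\right) = \left(\left(8 + \frac{1}{2} \cdot 18 + \frac{1}{2} \left(-6\right)\right) - 1568\right) \left(-842\right) = \left(\left(8 + 9 - 3\right) - 1568\right) \left(-842\right) = \left(14 - 1568\right) \left(-842\right) = \left(-1554\right) \left(-842\right) = 1308468$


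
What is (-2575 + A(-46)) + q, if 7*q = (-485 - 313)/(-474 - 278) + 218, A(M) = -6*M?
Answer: -5968601/2632 ≈ -2267.7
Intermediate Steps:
q = 82367/2632 (q = ((-485 - 313)/(-474 - 278) + 218)/7 = (-798/(-752) + 218)/7 = (-798*(-1/752) + 218)/7 = (399/376 + 218)/7 = (1/7)*(82367/376) = 82367/2632 ≈ 31.294)
(-2575 + A(-46)) + q = (-2575 - 6*(-46)) + 82367/2632 = (-2575 + 276) + 82367/2632 = -2299 + 82367/2632 = -5968601/2632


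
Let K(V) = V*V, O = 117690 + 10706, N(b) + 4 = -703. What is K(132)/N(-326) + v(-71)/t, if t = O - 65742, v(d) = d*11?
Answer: -1092235463/44296378 ≈ -24.657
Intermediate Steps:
v(d) = 11*d
N(b) = -707 (N(b) = -4 - 703 = -707)
O = 128396
t = 62654 (t = 128396 - 65742 = 62654)
K(V) = V**2
K(132)/N(-326) + v(-71)/t = 132**2/(-707) + (11*(-71))/62654 = 17424*(-1/707) - 781*1/62654 = -17424/707 - 781/62654 = -1092235463/44296378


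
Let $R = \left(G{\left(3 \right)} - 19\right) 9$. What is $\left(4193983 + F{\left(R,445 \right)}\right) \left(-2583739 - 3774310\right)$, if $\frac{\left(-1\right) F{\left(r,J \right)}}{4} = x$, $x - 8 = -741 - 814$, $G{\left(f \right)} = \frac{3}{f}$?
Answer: $-26704893026379$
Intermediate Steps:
$x = -1547$ ($x = 8 - 1555 = -1547$)
$R = -162$ ($R = \left(\frac{3}{3} - 19\right) 9 = \left(3 \cdot \frac{1}{3} - 19\right) 9 = \left(1 - 19\right) 9 = \left(-18\right) 9 = -162$)
$F{\left(r,J \right)} = 6188$ ($F{\left(r,J \right)} = \left(-4\right) \left(-1547\right) = 6188$)
$\left(4193983 + F{\left(R,445 \right)}\right) \left(-2583739 - 3774310\right) = \left(4193983 + 6188\right) \left(-2583739 - 3774310\right) = 4200171 \left(-6358049\right) = -26704893026379$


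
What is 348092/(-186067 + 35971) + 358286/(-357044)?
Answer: -11128840969/3349429764 ≈ -3.3226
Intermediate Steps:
348092/(-186067 + 35971) + 358286/(-357044) = 348092/(-150096) + 358286*(-1/357044) = 348092*(-1/150096) - 179143/178522 = -87023/37524 - 179143/178522 = -11128840969/3349429764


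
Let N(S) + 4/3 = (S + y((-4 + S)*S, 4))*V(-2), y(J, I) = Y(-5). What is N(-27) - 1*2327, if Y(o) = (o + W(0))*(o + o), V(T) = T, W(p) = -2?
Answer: -7243/3 ≈ -2414.3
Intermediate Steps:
Y(o) = 2*o*(-2 + o) (Y(o) = (o - 2)*(o + o) = (-2 + o)*(2*o) = 2*o*(-2 + o))
y(J, I) = 70 (y(J, I) = 2*(-5)*(-2 - 5) = 2*(-5)*(-7) = 70)
N(S) = -424/3 - 2*S (N(S) = -4/3 + (S + 70)*(-2) = -4/3 + (70 + S)*(-2) = -4/3 + (-140 - 2*S) = -424/3 - 2*S)
N(-27) - 1*2327 = (-424/3 - 2*(-27)) - 1*2327 = (-424/3 + 54) - 2327 = -262/3 - 2327 = -7243/3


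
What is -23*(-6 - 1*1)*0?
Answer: 0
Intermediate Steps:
-23*(-6 - 1*1)*0 = -23*(-6 - 1)*0 = -23*(-7)*0 = 161*0 = 0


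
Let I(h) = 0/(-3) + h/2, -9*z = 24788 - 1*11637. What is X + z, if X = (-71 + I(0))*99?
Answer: -76412/9 ≈ -8490.2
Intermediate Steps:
z = -13151/9 (z = -(24788 - 1*11637)/9 = -(24788 - 11637)/9 = -⅑*13151 = -13151/9 ≈ -1461.2)
I(h) = h/2 (I(h) = 0*(-⅓) + h*(½) = 0 + h/2 = h/2)
X = -7029 (X = (-71 + (½)*0)*99 = (-71 + 0)*99 = -71*99 = -7029)
X + z = -7029 - 13151/9 = -76412/9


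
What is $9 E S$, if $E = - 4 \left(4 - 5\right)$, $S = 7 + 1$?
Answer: $288$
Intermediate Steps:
$S = 8$
$E = 4$ ($E = \left(-4\right) \left(-1\right) = 4$)
$9 E S = 9 \cdot 4 \cdot 8 = 36 \cdot 8 = 288$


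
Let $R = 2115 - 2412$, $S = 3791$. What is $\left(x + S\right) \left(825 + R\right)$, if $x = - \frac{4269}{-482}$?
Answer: $\frac{483524184}{241} \approx 2.0063 \cdot 10^{6}$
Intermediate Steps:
$R = -297$
$x = \frac{4269}{482}$ ($x = \left(-4269\right) \left(- \frac{1}{482}\right) = \frac{4269}{482} \approx 8.8568$)
$\left(x + S\right) \left(825 + R\right) = \left(\frac{4269}{482} + 3791\right) \left(825 - 297\right) = \frac{1831531}{482} \cdot 528 = \frac{483524184}{241}$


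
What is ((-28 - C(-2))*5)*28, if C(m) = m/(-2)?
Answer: -4060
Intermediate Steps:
C(m) = -m/2 (C(m) = m*(-1/2) = -m/2)
((-28 - C(-2))*5)*28 = ((-28 - (-1)*(-2)/2)*5)*28 = ((-28 - 1*1)*5)*28 = ((-28 - 1)*5)*28 = -29*5*28 = -145*28 = -4060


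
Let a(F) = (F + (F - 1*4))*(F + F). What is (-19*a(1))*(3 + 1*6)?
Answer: 684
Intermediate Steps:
a(F) = 2*F*(-4 + 2*F) (a(F) = (F + (F - 4))*(2*F) = (F + (-4 + F))*(2*F) = (-4 + 2*F)*(2*F) = 2*F*(-4 + 2*F))
(-19*a(1))*(3 + 1*6) = (-76*(-2 + 1))*(3 + 1*6) = (-76*(-1))*(3 + 6) = -19*(-4)*9 = 76*9 = 684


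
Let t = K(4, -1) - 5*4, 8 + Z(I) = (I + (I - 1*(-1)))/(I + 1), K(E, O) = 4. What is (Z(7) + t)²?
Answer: 31329/64 ≈ 489.52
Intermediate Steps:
Z(I) = -8 + (1 + 2*I)/(1 + I) (Z(I) = -8 + (I + (I - 1*(-1)))/(I + 1) = -8 + (I + (I + 1))/(1 + I) = -8 + (I + (1 + I))/(1 + I) = -8 + (1 + 2*I)/(1 + I))
t = -16 (t = 4 - 5*4 = 4 - 20 = -16)
(Z(7) + t)² = ((-7 - 6*7)/(1 + 7) - 16)² = ((-7 - 42)/8 - 16)² = ((⅛)*(-49) - 16)² = (-49/8 - 16)² = (-177/8)² = 31329/64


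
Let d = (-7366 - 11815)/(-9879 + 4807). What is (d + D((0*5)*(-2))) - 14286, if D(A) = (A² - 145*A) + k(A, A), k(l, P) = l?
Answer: -72439411/5072 ≈ -14282.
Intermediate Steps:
d = 19181/5072 (d = -19181/(-5072) = -19181*(-1/5072) = 19181/5072 ≈ 3.7817)
D(A) = A² - 144*A (D(A) = (A² - 145*A) + A = A² - 144*A)
(d + D((0*5)*(-2))) - 14286 = (19181/5072 + ((0*5)*(-2))*(-144 + (0*5)*(-2))) - 14286 = (19181/5072 + (0*(-2))*(-144 + 0*(-2))) - 14286 = (19181/5072 + 0*(-144 + 0)) - 14286 = (19181/5072 + 0*(-144)) - 14286 = (19181/5072 + 0) - 14286 = 19181/5072 - 14286 = -72439411/5072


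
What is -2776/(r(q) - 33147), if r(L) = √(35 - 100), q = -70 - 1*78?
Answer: 46008036/549361837 + 1388*I*√65/549361837 ≈ 0.083748 + 2.037e-5*I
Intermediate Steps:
q = -148 (q = -70 - 78 = -148)
r(L) = I*√65 (r(L) = √(-65) = I*√65)
-2776/(r(q) - 33147) = -2776/(I*√65 - 33147) = -2776/(-33147 + I*√65)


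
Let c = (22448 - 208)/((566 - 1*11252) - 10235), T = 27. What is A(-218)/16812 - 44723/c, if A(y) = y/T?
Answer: 106178483160643/2523817440 ≈ 42071.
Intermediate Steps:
c = -22240/20921 (c = 22240/((566 - 11252) - 10235) = 22240/(-10686 - 10235) = 22240/(-20921) = 22240*(-1/20921) = -22240/20921 ≈ -1.0630)
A(y) = y/27
A(-218)/16812 - 44723/c = ((1/27)*(-218))/16812 - 44723/(-22240/20921) = -218/27*1/16812 - 44723*(-20921/22240) = -109/226962 + 935649883/22240 = 106178483160643/2523817440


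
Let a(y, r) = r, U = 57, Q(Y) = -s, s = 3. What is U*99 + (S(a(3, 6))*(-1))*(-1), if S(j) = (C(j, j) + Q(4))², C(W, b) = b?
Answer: 5652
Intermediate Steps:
Q(Y) = -3 (Q(Y) = -1*3 = -3)
S(j) = (-3 + j)² (S(j) = (j - 3)² = (-3 + j)²)
U*99 + (S(a(3, 6))*(-1))*(-1) = 57*99 + ((-3 + 6)²*(-1))*(-1) = 5643 + (3²*(-1))*(-1) = 5643 + (9*(-1))*(-1) = 5643 - 9*(-1) = 5643 + 9 = 5652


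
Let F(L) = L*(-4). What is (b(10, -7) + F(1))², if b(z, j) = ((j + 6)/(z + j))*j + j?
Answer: 676/9 ≈ 75.111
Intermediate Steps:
F(L) = -4*L
b(z, j) = j + j*(6 + j)/(j + z) (b(z, j) = ((6 + j)/(j + z))*j + j = j*(6 + j)/(j + z) + j = j + j*(6 + j)/(j + z))
(b(10, -7) + F(1))² = (-7*(6 + 10 + 2*(-7))/(-7 + 10) - 4*1)² = (-7*(6 + 10 - 14)/3 - 4)² = (-7*⅓*2 - 4)² = (-14/3 - 4)² = (-26/3)² = 676/9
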